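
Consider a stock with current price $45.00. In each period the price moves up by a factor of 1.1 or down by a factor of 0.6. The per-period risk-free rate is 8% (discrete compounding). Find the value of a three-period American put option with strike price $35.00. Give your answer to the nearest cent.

Risk-neutral probability p = (1 + 0.08 − 0.6)/(1.1 − 0.6) = 0.4800/0.5000 = 0.9600
Terminal stock prices: S_uuu = 59.9, S_uud = 32.67, S_udd = 17.82, S_ddd = 9.72
Terminal payoffs (K − S): max(-24.9, 0) = 0, max(2.33, 0) = 2.33, max(17.18, 0) = 17.18, max(25.28, 0) = 25.28
Node uu (S = 54.45): continuation = 1/1.08·[0.9600·0.0000 + 0.0400·2.3300] = 0.0863; exercise value = 0.0000 ≤ continuation, so V_uu = 0.0863
Node ud (S = 29.7): continuation = 1/1.08·[0.9600·2.3300 + 0.0400·17.1800] = 2.7074; exercise value = 5.3000 > continuation, so V_ud = 5.3000 (exercise)
Node dd (S = 16.2): continuation = 1/1.08·[0.9600·17.1800 + 0.0400·25.2800] = 16.2074; exercise value = 18.8000 > continuation, so V_dd = 18.8000 (exercise)
Node u (S = 49.5): continuation = 1/1.08·[0.9600·0.0863 + 0.0400·5.3000] = 0.2730; exercise value = 0.0000 ≤ continuation, so V_u = 0.2730
Node d (S = 27): continuation = 1/1.08·[0.9600·5.3000 + 0.0400·18.8000] = 5.4074; exercise value = 8.0000 > continuation, so V_d = 8.0000 (exercise)
Node 0 (S = 45): continuation = 1/1.08·[0.9600·0.2730 + 0.0400·8.0000] = 0.5390; exercise value = 0.0000 ≤ continuation, so V_0 = 0.5390

$0.54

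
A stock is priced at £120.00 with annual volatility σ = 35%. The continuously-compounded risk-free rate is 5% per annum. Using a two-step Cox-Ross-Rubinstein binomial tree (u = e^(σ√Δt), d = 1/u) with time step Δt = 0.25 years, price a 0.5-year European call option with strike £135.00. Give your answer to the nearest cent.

£8.34

CRR parameters: u = e^(σ√Δt) = e^(0.35·√0.25) = 1.1912, d = 1/u = 0.8395
Per-period rate: rΔt = 0.05·0.25 = 0.0125, so R = e^0.0125 = 1.0126
Risk-neutral probability p = (e^0.0125 − 0.8395)/(1.1912 − 0.8395) = 0.1731/0.3518 = 0.4921
Terminal stock prices: S_uu = 170.3, S_ud = 120, S_dd = 84.56
Terminal payoffs (S − K): max(35.29, 0) = 35.29, max(-15, 0) = 0, max(-50.44, 0) = 0
Node u (S = 142.9): V_u = e^(−0.0125)·[0.4921·35.2881 + 0.5079·0.0000] = 17.1502
Node d (S = 100.7): V_d = e^(−0.0125)·[0.4921·0.0000 + 0.5079·0.0000] = 0.0000
Node 0 (S = 120): V_0 = e^(−0.0125)·[0.4921·17.1502 + 0.5079·0.0000] = 8.3350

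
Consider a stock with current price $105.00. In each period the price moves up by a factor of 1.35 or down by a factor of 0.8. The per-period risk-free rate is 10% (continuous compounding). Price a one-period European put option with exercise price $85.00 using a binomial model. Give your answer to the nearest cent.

Risk-neutral probability p = (e^0.1 − 0.8)/(1.35 − 0.8) = 0.3052/0.5500 = 0.5549
Terminal stock prices: S_u = 141.8, S_d = 84
Terminal payoffs (K − S): max(-56.75, 0) = 0, max(1, 0) = 1
Node 0 (S = 105): V_0 = e^(−0.1)·[0.5549·0.0000 + 0.4451·1.0000] = 0.4028

$0.40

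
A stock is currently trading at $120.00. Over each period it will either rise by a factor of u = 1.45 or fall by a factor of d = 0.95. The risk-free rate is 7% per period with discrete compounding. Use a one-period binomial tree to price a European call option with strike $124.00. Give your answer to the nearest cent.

$11.21

Risk-neutral probability p = (1 + 0.07 − 0.95)/(1.45 − 0.95) = 0.1200/0.5000 = 0.2400
Terminal stock prices: S_u = 174, S_d = 114
Terminal payoffs (S − K): max(50, 0) = 50, max(-10, 0) = 0
Node 0 (S = 120): V_0 = 1/1.07·[0.2400·50.0000 + 0.7600·0.0000] = 11.2150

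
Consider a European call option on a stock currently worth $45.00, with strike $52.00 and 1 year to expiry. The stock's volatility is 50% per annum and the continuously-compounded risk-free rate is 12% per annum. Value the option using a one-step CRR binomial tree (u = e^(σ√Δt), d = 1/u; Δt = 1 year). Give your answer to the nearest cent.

$9.84

CRR parameters: u = e^(σ√Δt) = e^(0.5·√1) = 1.6487, d = 1/u = 0.6065
Per-period rate: rΔt = 0.12·1 = 0.12, so R = e^0.12 = 1.1275
Risk-neutral probability p = (e^0.12 − 0.6065)/(1.6487 − 0.6065) = 0.5210/1.0422 = 0.4999
Terminal stock prices: S_u = 74.19, S_d = 27.29
Terminal payoffs (S − K): max(22.19, 0) = 22.19, max(-24.71, 0) = 0
Node 0 (S = 45): V_0 = e^(−0.12)·[0.4999·22.1925 + 0.5001·0.0000] = 9.8390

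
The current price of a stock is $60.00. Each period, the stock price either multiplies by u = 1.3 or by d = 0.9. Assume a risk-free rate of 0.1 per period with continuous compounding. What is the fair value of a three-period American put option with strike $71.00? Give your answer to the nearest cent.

$11.00

Risk-neutral probability p = (e^0.1 − 0.9)/(1.3 − 0.9) = 0.2052/0.4000 = 0.5129
Terminal stock prices: S_uuu = 131.8, S_uud = 91.26, S_udd = 63.18, S_ddd = 43.74
Terminal payoffs (K − S): max(-60.82, 0) = 0, max(-20.26, 0) = 0, max(7.82, 0) = 7.82, max(27.26, 0) = 27.26
Node uu (S = 101.4): continuation = e^(−0.1)·[0.5129·0.0000 + 0.4871·0.0000] = 0.0000; exercise value = 0.0000 ≤ continuation, so V_uu = 0.0000
Node ud (S = 70.2): continuation = e^(−0.1)·[0.5129·0.0000 + 0.4871·7.8200] = 3.4464; exercise value = 0.8000 ≤ continuation, so V_ud = 3.4464
Node dd (S = 48.6): continuation = e^(−0.1)·[0.5129·7.8200 + 0.4871·27.2600] = 15.6435; exercise value = 22.4000 > continuation, so V_dd = 22.4000 (exercise)
Node u (S = 78): continuation = e^(−0.1)·[0.5129·0.0000 + 0.4871·3.4464] = 1.5189; exercise value = 0.0000 ≤ continuation, so V_u = 1.5189
Node d (S = 54): continuation = e^(−0.1)·[0.5129·3.4464 + 0.4871·22.4000] = 11.4717; exercise value = 17.0000 > continuation, so V_d = 17.0000 (exercise)
Node 0 (S = 60): continuation = e^(−0.1)·[0.5129·1.5189 + 0.4871·17.0000] = 8.1972; exercise value = 11.0000 > continuation, so V_0 = 11.0000 (exercise)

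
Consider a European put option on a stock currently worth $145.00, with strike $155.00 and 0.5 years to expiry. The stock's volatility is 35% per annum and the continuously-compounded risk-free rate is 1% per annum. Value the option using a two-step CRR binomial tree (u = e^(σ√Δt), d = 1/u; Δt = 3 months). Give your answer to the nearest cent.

CRR parameters: u = e^(σ√Δt) = e^(0.35·√0.25) = 1.1912, d = 1/u = 0.8395
Per-period rate: rΔt = 0.01·0.25 = 0.0025, so R = e^0.0025 = 1.0025
Risk-neutral probability p = (e^0.0025 − 0.8395)/(1.1912 − 0.8395) = 0.1630/0.3518 = 0.4635
Terminal stock prices: S_uu = 205.8, S_ud = 145, S_dd = 102.2
Terminal payoffs (K − S): max(-50.76, 0) = 0, max(10, 0) = 10, max(52.82, 0) = 52.82
Node u (S = 172.7): V_u = e^(−0.0025)·[0.4635·0.0000 + 0.5365·10.0000] = 5.3518
Node d (S = 121.7): V_d = e^(−0.0025)·[0.4635·10.0000 + 0.5365·52.8202] = 32.8917
Node 0 (S = 145): V_0 = e^(−0.0025)·[0.4635·5.3518 + 0.5365·32.8917] = 20.0774

$20.08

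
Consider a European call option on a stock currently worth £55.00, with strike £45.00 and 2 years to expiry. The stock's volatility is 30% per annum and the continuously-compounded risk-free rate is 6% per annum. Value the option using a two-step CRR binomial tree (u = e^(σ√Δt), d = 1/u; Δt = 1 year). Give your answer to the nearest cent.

£18.03

CRR parameters: u = e^(σ√Δt) = e^(0.3·√1) = 1.3499, d = 1/u = 0.7408
Per-period rate: rΔt = 0.06·1 = 0.06, so R = e^0.06 = 1.0618
Risk-neutral probability p = (e^0.06 − 0.7408)/(1.3499 − 0.7408) = 0.3210/0.6090 = 0.5271
Terminal stock prices: S_uu = 100.2, S_ud = 55, S_dd = 30.18
Terminal payoffs (S − K): max(55.22, 0) = 55.22, max(10, 0) = 10, max(-14.82, 0) = 0
Node u (S = 74.24): V_u = e^(−0.06)·[0.5271·55.2165 + 0.4729·10.0000] = 31.8628
Node d (S = 40.75): V_d = e^(−0.06)·[0.5271·10.0000 + 0.4729·0.0000] = 4.9639
Node 0 (S = 55): V_0 = e^(−0.06)·[0.5271·31.8628 + 0.4729·4.9639] = 18.0273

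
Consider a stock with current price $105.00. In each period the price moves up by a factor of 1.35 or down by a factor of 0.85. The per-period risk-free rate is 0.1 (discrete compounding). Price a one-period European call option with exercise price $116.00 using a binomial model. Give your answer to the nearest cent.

$11.70

Risk-neutral probability p = (1 + 0.1 − 0.85)/(1.35 − 0.85) = 0.2500/0.5000 = 0.5000
Terminal stock prices: S_u = 141.8, S_d = 89.25
Terminal payoffs (S − K): max(25.75, 0) = 25.75, max(-26.75, 0) = 0
Node 0 (S = 105): V_0 = 1/1.1·[0.5000·25.7500 + 0.5000·0.0000] = 11.7045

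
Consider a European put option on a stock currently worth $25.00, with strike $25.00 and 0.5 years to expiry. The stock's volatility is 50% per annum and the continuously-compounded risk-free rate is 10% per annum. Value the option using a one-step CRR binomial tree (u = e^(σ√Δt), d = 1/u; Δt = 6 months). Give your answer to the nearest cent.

$3.66

CRR parameters: u = e^(σ√Δt) = e^(0.5·√0.5) = 1.4241, d = 1/u = 0.7022
Per-period rate: rΔt = 0.1·0.5 = 0.05, so R = e^0.05 = 1.0513
Risk-neutral probability p = (e^0.05 − 0.7022)/(1.4241 − 0.7022) = 0.3491/0.7219 = 0.4835
Terminal stock prices: S_u = 35.6, S_d = 17.55
Terminal payoffs (K − S): max(-10.6, 0) = 0, max(7.445, 0) = 7.445
Node 0 (S = 25): V_0 = e^(−0.05)·[0.4835·0.0000 + 0.5165·7.4453] = 3.6577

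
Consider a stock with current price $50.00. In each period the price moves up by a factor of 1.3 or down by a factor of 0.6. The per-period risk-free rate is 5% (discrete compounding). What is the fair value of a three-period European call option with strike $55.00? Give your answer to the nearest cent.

Risk-neutral probability p = (1 + 0.05 − 0.6)/(1.3 − 0.6) = 0.4500/0.7000 = 0.6429
Terminal stock prices: S_uuu = 109.9, S_uud = 50.7, S_udd = 23.4, S_ddd = 10.8
Terminal payoffs (S − K): max(54.85, 0) = 54.85, max(-4.3, 0) = 0, max(-31.6, 0) = 0, max(-44.2, 0) = 0
Node uu (S = 84.5): V_uu = 1/1.05·[0.6429·54.8500 + 0.3571·0.0000] = 33.5816
Node ud (S = 39): V_ud = 1/1.05·[0.6429·0.0000 + 0.3571·0.0000] = 0.0000
Node dd (S = 18): V_dd = 1/1.05·[0.6429·0.0000 + 0.3571·0.0000] = 0.0000
Node u (S = 65): V_u = 1/1.05·[0.6429·33.5816 + 0.3571·0.0000] = 20.5602
Node d (S = 30): V_d = 1/1.05·[0.6429·0.0000 + 0.3571·0.0000] = 0.0000
Node 0 (S = 50): V_0 = 1/1.05·[0.6429·20.5602 + 0.3571·0.0000] = 12.5879

$12.59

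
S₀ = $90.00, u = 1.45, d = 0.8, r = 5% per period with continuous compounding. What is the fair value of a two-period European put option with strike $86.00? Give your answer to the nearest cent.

Risk-neutral probability p = (e^0.05 − 0.8)/(1.45 − 0.8) = 0.2513/0.6500 = 0.3866
Terminal stock prices: S_uu = 189.2, S_ud = 104.4, S_dd = 57.6
Terminal payoffs (K − S): max(-103.2, 0) = 0, max(-18.4, 0) = 0, max(28.4, 0) = 28.4
Node u (S = 130.5): V_u = e^(−0.05)·[0.3866·0.0000 + 0.6134·0.0000] = 0.0000
Node d (S = 72): V_d = e^(−0.05)·[0.3866·0.0000 + 0.6134·28.4000] = 16.5717
Node 0 (S = 90): V_0 = e^(−0.05)·[0.3866·0.0000 + 0.6134·16.5717] = 9.6698

$9.67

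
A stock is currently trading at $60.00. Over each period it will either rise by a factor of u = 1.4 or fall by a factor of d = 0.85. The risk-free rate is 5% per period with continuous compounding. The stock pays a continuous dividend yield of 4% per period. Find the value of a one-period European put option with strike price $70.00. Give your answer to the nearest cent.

$12.81

Per-period risk-free factor R = e^0.05 = 1.0513; dividend-adjusted growth = e^(0.05−0.04) = 1.0101.
Risk-neutral probability p = (1.0101 − 0.85)/(1.4 − 0.85) = 0.1601/0.5500 = 0.2910
Terminal stock prices: S_u = 84, S_d = 51
Terminal payoffs (K − S): max(-14, 0) = 0, max(19, 0) = 19
Node 0 (S = 60): V_0 = e^(−0.05)·[0.2910·0.0000 + 0.7090·19.0000] = 12.8140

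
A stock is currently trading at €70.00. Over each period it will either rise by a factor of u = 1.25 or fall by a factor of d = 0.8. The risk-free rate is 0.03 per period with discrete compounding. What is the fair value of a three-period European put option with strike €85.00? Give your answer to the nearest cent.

€14.98

Risk-neutral probability p = (1 + 0.03 − 0.8)/(1.25 − 0.8) = 0.2300/0.4500 = 0.5111
Terminal stock prices: S_uuu = 136.7, S_uud = 87.5, S_udd = 56, S_ddd = 35.84
Terminal payoffs (K − S): max(-51.72, 0) = 0, max(-2.5, 0) = 0, max(29, 0) = 29, max(49.16, 0) = 49.16
Node uu (S = 109.4): V_uu = 1/1.03·[0.5111·0.0000 + 0.4889·0.0000] = 0.0000
Node ud (S = 70): V_ud = 1/1.03·[0.5111·0.0000 + 0.4889·29.0000] = 13.7648
Node dd (S = 44.8): V_dd = 1/1.03·[0.5111·29.0000 + 0.4889·49.1600] = 37.7243
Node u (S = 87.5): V_u = 1/1.03·[0.5111·0.0000 + 0.4889·13.7648] = 6.5335
Node d (S = 56): V_d = 1/1.03·[0.5111·13.7648 + 0.4889·37.7243] = 24.7362
Node 0 (S = 70): V_0 = 1/1.03·[0.5111·6.5335 + 0.4889·24.7362] = 14.9831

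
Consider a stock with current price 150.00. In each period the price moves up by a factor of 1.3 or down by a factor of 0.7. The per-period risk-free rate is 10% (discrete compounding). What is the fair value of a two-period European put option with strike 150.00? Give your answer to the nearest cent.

11.98

Risk-neutral probability p = (1 + 0.1 − 0.7)/(1.3 − 0.7) = 0.4000/0.6000 = 0.6667
Terminal stock prices: S_uu = 253.5, S_ud = 136.5, S_dd = 73.5
Terminal payoffs (K − S): max(-103.5, 0) = 0, max(13.5, 0) = 13.5, max(76.5, 0) = 76.5
Node u (S = 195): V_u = 1/1.1·[0.6667·0.0000 + 0.3333·13.5000] = 4.0909
Node d (S = 105): V_d = 1/1.1·[0.6667·13.5000 + 0.3333·76.5000] = 31.3636
Node 0 (S = 150): V_0 = 1/1.1·[0.6667·4.0909 + 0.3333·31.3636] = 11.9835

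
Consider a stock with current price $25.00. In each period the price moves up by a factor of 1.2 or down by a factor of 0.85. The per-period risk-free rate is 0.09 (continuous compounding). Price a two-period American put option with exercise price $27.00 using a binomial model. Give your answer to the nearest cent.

Risk-neutral probability p = (e^0.09 − 0.85)/(1.2 − 0.85) = 0.2442/0.3500 = 0.6976
Terminal stock prices: S_uu = 36, S_ud = 25.5, S_dd = 18.06
Terminal payoffs (K − S): max(-9, 0) = 0, max(1.5, 0) = 1.5, max(8.938, 0) = 8.938
Node u (S = 30): continuation = e^(−0.09)·[0.6976·0.0000 + 0.3024·1.5000] = 0.4145; exercise value = 0.0000 ≤ continuation, so V_u = 0.4145
Node d (S = 21.25): continuation = e^(−0.09)·[0.6976·1.5000 + 0.3024·8.9375] = 3.4261; exercise value = 5.7500 > continuation, so V_d = 5.7500 (exercise)
Node 0 (S = 25): continuation = e^(−0.09)·[0.6976·0.4145 + 0.3024·5.7500] = 1.8532; exercise value = 2.0000 > continuation, so V_0 = 2.0000 (exercise)

$2.00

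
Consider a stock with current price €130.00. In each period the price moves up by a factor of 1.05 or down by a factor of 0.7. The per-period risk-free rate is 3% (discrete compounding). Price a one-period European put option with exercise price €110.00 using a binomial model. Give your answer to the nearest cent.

Risk-neutral probability p = (1 + 0.03 − 0.7)/(1.05 − 0.7) = 0.3300/0.3500 = 0.9429
Terminal stock prices: S_u = 136.5, S_d = 91
Terminal payoffs (K − S): max(-26.5, 0) = 0, max(19, 0) = 19
Node 0 (S = 130): V_0 = 1/1.03·[0.9429·0.0000 + 0.0571·19.0000] = 1.0541

€1.05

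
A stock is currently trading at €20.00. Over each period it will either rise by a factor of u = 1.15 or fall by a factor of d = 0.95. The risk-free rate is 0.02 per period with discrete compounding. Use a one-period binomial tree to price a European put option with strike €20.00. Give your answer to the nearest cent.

€0.64

Risk-neutral probability p = (1 + 0.02 − 0.95)/(1.15 − 0.95) = 0.0700/0.2000 = 0.3500
Terminal stock prices: S_u = 23, S_d = 19
Terminal payoffs (K − S): max(-3, 0) = 0, max(1, 0) = 1
Node 0 (S = 20): V_0 = 1/1.02·[0.3500·0.0000 + 0.6500·1.0000] = 0.6373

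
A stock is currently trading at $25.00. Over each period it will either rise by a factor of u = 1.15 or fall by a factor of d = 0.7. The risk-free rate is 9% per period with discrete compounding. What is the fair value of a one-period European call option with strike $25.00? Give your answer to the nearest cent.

Risk-neutral probability p = (1 + 0.09 − 0.7)/(1.15 − 0.7) = 0.3900/0.4500 = 0.8667
Terminal stock prices: S_u = 28.75, S_d = 17.5
Terminal payoffs (S − K): max(3.75, 0) = 3.75, max(-7.5, 0) = 0
Node 0 (S = 25): V_0 = 1/1.09·[0.8667·3.7500 + 0.1333·0.0000] = 2.9817

$2.98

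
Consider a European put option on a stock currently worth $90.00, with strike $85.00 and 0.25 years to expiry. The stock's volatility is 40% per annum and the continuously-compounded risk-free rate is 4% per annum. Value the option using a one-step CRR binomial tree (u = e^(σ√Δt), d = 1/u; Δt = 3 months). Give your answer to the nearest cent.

CRR parameters: u = e^(σ√Δt) = e^(0.4·√0.25) = 1.2214, d = 1/u = 0.8187
Per-period rate: rΔt = 0.04·0.25 = 0.01, so R = e^0.01 = 1.0101
Risk-neutral probability p = (e^0.01 − 0.8187)/(1.2214 − 0.8187) = 0.1913/0.4027 = 0.4751
Terminal stock prices: S_u = 109.9, S_d = 73.69
Terminal payoffs (K − S): max(-24.93, 0) = 0, max(11.31, 0) = 11.31
Node 0 (S = 90): V_0 = e^(−0.01)·[0.4751·0.0000 + 0.5249·11.3142] = 5.8795

$5.88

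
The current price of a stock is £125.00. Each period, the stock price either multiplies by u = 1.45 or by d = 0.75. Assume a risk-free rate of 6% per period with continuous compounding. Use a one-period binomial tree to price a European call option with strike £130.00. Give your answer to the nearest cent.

Risk-neutral probability p = (e^0.06 − 0.75)/(1.45 − 0.75) = 0.3118/0.7000 = 0.4455
Terminal stock prices: S_u = 181.2, S_d = 93.75
Terminal payoffs (S − K): max(51.25, 0) = 51.25, max(-36.25, 0) = 0
Node 0 (S = 125): V_0 = e^(−0.06)·[0.4455·51.2500 + 0.5545·0.0000] = 21.5013

£21.50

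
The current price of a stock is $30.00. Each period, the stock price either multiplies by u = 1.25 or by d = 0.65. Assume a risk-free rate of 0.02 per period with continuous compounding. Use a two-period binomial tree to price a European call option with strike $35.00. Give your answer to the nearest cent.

$4.34

Risk-neutral probability p = (e^0.02 − 0.65)/(1.25 − 0.65) = 0.3702/0.6000 = 0.6170
Terminal stock prices: S_uu = 46.88, S_ud = 24.38, S_dd = 12.68
Terminal payoffs (S − K): max(11.88, 0) = 11.88, max(-10.62, 0) = 0, max(-22.32, 0) = 0
Node u (S = 37.5): V_u = e^(−0.02)·[0.6170·11.8750 + 0.3830·0.0000] = 7.1818
Node d (S = 19.5): V_d = e^(−0.02)·[0.6170·0.0000 + 0.3830·0.0000] = 0.0000
Node 0 (S = 30): V_0 = e^(−0.02)·[0.6170·7.1818 + 0.3830·0.0000] = 4.3435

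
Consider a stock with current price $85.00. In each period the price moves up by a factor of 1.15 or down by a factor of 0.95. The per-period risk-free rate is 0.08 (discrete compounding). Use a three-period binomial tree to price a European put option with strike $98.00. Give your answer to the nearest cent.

Risk-neutral probability p = (1 + 0.08 − 0.95)/(1.15 − 0.95) = 0.1300/0.2000 = 0.6500
Terminal stock prices: S_uuu = 129.3, S_uud = 106.8, S_udd = 88.22, S_ddd = 72.88
Terminal payoffs (K − S): max(-31.27, 0) = 0, max(-8.792, 0) = 0, max(9.781, 0) = 9.781, max(25.12, 0) = 25.12
Node uu (S = 112.4): V_uu = 1/1.08·[0.6500·0.0000 + 0.3500·0.0000] = 0.0000
Node ud (S = 92.86): V_ud = 1/1.08·[0.6500·0.0000 + 0.3500·9.7806] = 3.1696
Node dd (S = 76.71): V_dd = 1/1.08·[0.6500·9.7806 + 0.3500·25.1231] = 14.0282
Node u (S = 97.75): V_u = 1/1.08·[0.6500·0.0000 + 0.3500·3.1696] = 1.0272
Node d (S = 80.75): V_d = 1/1.08·[0.6500·3.1696 + 0.3500·14.0282] = 6.4538
Node 0 (S = 85): V_0 = 1/1.08·[0.6500·1.0272 + 0.3500·6.4538] = 2.7097

$2.71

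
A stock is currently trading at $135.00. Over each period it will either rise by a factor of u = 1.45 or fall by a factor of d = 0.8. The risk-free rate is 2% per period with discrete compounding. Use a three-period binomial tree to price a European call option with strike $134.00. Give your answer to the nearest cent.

$30.08

Risk-neutral probability p = (1 + 0.02 − 0.8)/(1.45 − 0.8) = 0.2200/0.6500 = 0.3385
Terminal stock prices: S_uuu = 411.6, S_uud = 227.1, S_udd = 125.3, S_ddd = 69.12
Terminal payoffs (S − K): max(277.6, 0) = 277.6, max(93.07, 0) = 93.07, max(-8.72, 0) = 0, max(-64.88, 0) = 0
Node uu (S = 283.8): V_uu = 1/1.02·[0.3385·277.5644 + 0.6615·93.0700] = 152.4650
Node ud (S = 156.6): V_ud = 1/1.02·[0.3385·93.0700 + 0.6615·0.0000] = 30.8830
Node dd (S = 86.4): V_dd = 1/1.02·[0.3385·0.0000 + 0.6615·0.0000] = 0.0000
Node u (S = 195.8): V_u = 1/1.02·[0.3385·152.4650 + 0.6615·30.8830] = 70.6214
Node d (S = 108): V_d = 1/1.02·[0.3385·30.8830 + 0.6615·0.0000] = 10.2477
Node 0 (S = 135): V_0 = 1/1.02·[0.3385·70.6214 + 0.6615·10.2477] = 30.0803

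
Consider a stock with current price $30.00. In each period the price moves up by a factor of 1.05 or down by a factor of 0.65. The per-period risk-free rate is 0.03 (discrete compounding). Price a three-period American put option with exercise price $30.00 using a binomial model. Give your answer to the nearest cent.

$1.29

Risk-neutral probability p = (1 + 0.03 − 0.65)/(1.05 − 0.65) = 0.3800/0.4000 = 0.9500
Terminal stock prices: S_uuu = 34.73, S_uud = 21.5, S_udd = 13.31, S_ddd = 8.239
Terminal payoffs (K − S): max(-4.729, 0) = 0, max(8.501, 0) = 8.501, max(16.69, 0) = 16.69, max(21.76, 0) = 21.76
Node uu (S = 33.08): continuation = 1/1.03·[0.9500·0.0000 + 0.0500·8.5012] = 0.4127; exercise value = 0.0000 ≤ continuation, so V_uu = 0.4127
Node ud (S = 20.48): continuation = 1/1.03·[0.9500·8.5012 + 0.0500·16.6912] = 8.6512; exercise value = 9.5250 > continuation, so V_ud = 9.5250 (exercise)
Node dd (S = 12.68): continuation = 1/1.03·[0.9500·16.6912 + 0.0500·21.7613] = 16.4512; exercise value = 17.3250 > continuation, so V_dd = 17.3250 (exercise)
Node u (S = 31.5): continuation = 1/1.03·[0.9500·0.4127 + 0.0500·9.5250] = 0.8430; exercise value = 0.0000 ≤ continuation, so V_u = 0.8430
Node d (S = 19.5): continuation = 1/1.03·[0.9500·9.5250 + 0.0500·17.3250] = 9.6262; exercise value = 10.5000 > continuation, so V_d = 10.5000 (exercise)
Node 0 (S = 30): continuation = 1/1.03·[0.9500·0.8430 + 0.0500·10.5000] = 1.2872; exercise value = 0.0000 ≤ continuation, so V_0 = 1.2872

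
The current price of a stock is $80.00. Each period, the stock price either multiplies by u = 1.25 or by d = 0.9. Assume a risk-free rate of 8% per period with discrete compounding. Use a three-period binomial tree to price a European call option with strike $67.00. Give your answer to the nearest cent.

Risk-neutral probability p = (1 + 0.08 − 0.9)/(1.25 − 0.9) = 0.1800/0.3500 = 0.5143
Terminal stock prices: S_uuu = 156.2, S_uud = 112.5, S_udd = 81, S_ddd = 58.32
Terminal payoffs (S − K): max(89.25, 0) = 89.25, max(45.5, 0) = 45.5, max(14, 0) = 14, max(-8.68, 0) = 0
Node uu (S = 125): V_uu = 1/1.08·[0.5143·89.2500 + 0.4857·45.5000] = 62.9630
Node ud (S = 90): V_ud = 1/1.08·[0.5143·45.5000 + 0.4857·14.0000] = 27.9630
Node dd (S = 64.8): V_dd = 1/1.08·[0.5143·14.0000 + 0.4857·0.0000] = 6.6667
Node u (S = 100): V_u = 1/1.08·[0.5143·62.9630 + 0.4857·27.9630] = 42.5583
Node d (S = 72): V_d = 1/1.08·[0.5143·27.9630 + 0.4857·6.6667] = 16.3139
Node 0 (S = 80): V_0 = 1/1.08·[0.5143·42.5583 + 0.4857·16.3139] = 27.6028

$27.60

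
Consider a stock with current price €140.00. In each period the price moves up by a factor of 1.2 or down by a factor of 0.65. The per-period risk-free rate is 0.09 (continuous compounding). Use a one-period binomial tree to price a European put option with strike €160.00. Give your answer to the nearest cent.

€12.13

Risk-neutral probability p = (e^0.09 − 0.65)/(1.2 − 0.65) = 0.4442/0.5500 = 0.8076
Terminal stock prices: S_u = 168, S_d = 91
Terminal payoffs (K − S): max(-8, 0) = 0, max(69, 0) = 69
Node 0 (S = 140): V_0 = e^(−0.09)·[0.8076·0.0000 + 0.1924·69.0000] = 12.1336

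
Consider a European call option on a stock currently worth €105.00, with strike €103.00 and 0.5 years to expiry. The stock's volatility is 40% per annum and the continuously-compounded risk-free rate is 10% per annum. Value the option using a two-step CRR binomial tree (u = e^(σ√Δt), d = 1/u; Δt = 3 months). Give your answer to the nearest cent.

CRR parameters: u = e^(σ√Δt) = e^(0.4·√0.25) = 1.2214, d = 1/u = 0.8187
Per-period rate: rΔt = 0.1·0.25 = 0.025, so R = e^0.025 = 1.0253
Risk-neutral probability p = (e^0.025 − 0.8187)/(1.2214 − 0.8187) = 0.2066/0.4027 = 0.5130
Terminal stock prices: S_uu = 156.6, S_ud = 105, S_dd = 70.38
Terminal payoffs (S − K): max(53.64, 0) = 53.64, max(2, 0) = 2, max(-32.62, 0) = 0
Node u (S = 128.2): V_u = e^(−0.025)·[0.5130·53.6416 + 0.4870·2.0000] = 27.7904
Node d (S = 85.97): V_d = e^(−0.025)·[0.5130·2.0000 + 0.4870·0.0000] = 1.0007
Node 0 (S = 105): V_0 = e^(−0.025)·[0.5130·27.7904 + 0.4870·1.0007] = 14.3807

€14.38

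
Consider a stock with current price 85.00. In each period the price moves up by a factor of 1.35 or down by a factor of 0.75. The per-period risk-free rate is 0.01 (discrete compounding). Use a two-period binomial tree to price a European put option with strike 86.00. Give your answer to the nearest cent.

12.02

Risk-neutral probability p = (1 + 0.01 − 0.75)/(1.35 − 0.75) = 0.2600/0.6000 = 0.4333
Terminal stock prices: S_uu = 154.9, S_ud = 86.06, S_dd = 47.81
Terminal payoffs (K − S): max(-68.91, 0) = 0, max(-0.0625, 0) = 0, max(38.19, 0) = 38.19
Node u (S = 114.8): V_u = 1/1.01·[0.4333·0.0000 + 0.5667·0.0000] = 0.0000
Node d (S = 63.75): V_d = 1/1.01·[0.4333·0.0000 + 0.5667·38.1875] = 21.4253
Node 0 (S = 85): V_0 = 1/1.01·[0.4333·0.0000 + 0.5667·21.4253] = 12.0208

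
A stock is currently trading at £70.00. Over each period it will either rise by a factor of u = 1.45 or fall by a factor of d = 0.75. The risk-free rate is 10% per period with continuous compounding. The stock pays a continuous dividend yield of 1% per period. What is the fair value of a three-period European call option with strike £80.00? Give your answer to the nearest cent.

Per-period risk-free factor R = e^0.1 = 1.1052; dividend-adjusted growth = e^(0.1−0.01) = 1.0942.
Risk-neutral probability p = (1.0942 − 0.75)/(1.45 − 0.75) = 0.3442/0.7000 = 0.4917
Terminal stock prices: S_uuu = 213.4, S_uud = 110.4, S_udd = 57.09, S_ddd = 29.53
Terminal payoffs (S − K): max(133.4, 0) = 133.4, max(30.38, 0) = 30.38, max(-22.91, 0) = 0, max(-50.47, 0) = 0
Node uu (S = 147.2): V_uu = e^(−0.1)·[0.4917·133.4038 + 0.5083·30.3813] = 73.3236
Node ud (S = 76.12): V_ud = e^(−0.1)·[0.4917·30.3813 + 0.5083·0.0000] = 13.5163
Node dd (S = 39.38): V_dd = e^(−0.1)·[0.4917·0.0000 + 0.5083·0.0000] = 0.0000
Node u (S = 101.5): V_u = e^(−0.1)·[0.4917·73.3236 + 0.5083·13.5163] = 38.8376
Node d (S = 52.5): V_d = e^(−0.1)·[0.4917·13.5163 + 0.5083·0.0000] = 6.0132
Node 0 (S = 70): V_0 = e^(−0.1)·[0.4917·38.8376 + 0.5083·6.0132] = 20.0442

£20.04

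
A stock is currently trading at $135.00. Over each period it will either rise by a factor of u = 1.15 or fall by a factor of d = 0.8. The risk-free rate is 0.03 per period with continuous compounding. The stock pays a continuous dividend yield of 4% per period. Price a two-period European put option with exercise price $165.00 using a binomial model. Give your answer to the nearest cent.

$34.53

Per-period risk-free factor R = e^0.03 = 1.0305; dividend-adjusted growth = e^(0.03−0.04) = 0.9900.
Risk-neutral probability p = (0.9900 − 0.8)/(1.15 − 0.8) = 0.1900/0.3500 = 0.5430
Terminal stock prices: S_uu = 178.5, S_ud = 124.2, S_dd = 86.4
Terminal payoffs (K − S): max(-13.54, 0) = 0, max(40.8, 0) = 40.8, max(78.6, 0) = 78.6
Node u (S = 155.2): V_u = e^(−0.03)·[0.5430·0.0000 + 0.4570·40.8000] = 18.0946
Node d (S = 108): V_d = e^(−0.03)·[0.5430·40.8000 + 0.4570·78.6000] = 56.3583
Node 0 (S = 135): V_0 = e^(−0.03)·[0.5430·18.0946 + 0.4570·56.3583] = 34.5295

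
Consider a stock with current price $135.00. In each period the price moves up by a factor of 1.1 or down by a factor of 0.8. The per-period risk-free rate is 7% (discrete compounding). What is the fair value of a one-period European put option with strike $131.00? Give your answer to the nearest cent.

$2.15

Risk-neutral probability p = (1 + 0.07 − 0.8)/(1.1 − 0.8) = 0.2700/0.3000 = 0.9000
Terminal stock prices: S_u = 148.5, S_d = 108
Terminal payoffs (K − S): max(-17.5, 0) = 0, max(23, 0) = 23
Node 0 (S = 135): V_0 = 1/1.07·[0.9000·0.0000 + 0.1000·23.0000] = 2.1495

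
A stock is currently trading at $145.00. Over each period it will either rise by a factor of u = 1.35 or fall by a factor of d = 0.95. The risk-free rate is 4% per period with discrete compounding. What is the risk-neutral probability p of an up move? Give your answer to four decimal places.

Risk-neutral probability p = (1 + 0.04 − 0.95)/(1.35 − 0.95) = 0.0900/0.4000 = 0.2250

p = 0.2250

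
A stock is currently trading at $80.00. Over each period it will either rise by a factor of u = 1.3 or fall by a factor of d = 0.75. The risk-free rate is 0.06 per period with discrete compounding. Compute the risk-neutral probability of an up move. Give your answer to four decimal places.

p = 0.5636

Risk-neutral probability p = (1 + 0.06 − 0.75)/(1.3 − 0.75) = 0.3100/0.5500 = 0.5636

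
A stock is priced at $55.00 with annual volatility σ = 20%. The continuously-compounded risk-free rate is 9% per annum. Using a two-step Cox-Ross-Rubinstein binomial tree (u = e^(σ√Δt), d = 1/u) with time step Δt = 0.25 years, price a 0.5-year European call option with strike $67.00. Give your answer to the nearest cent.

$0.06

CRR parameters: u = e^(σ√Δt) = e^(0.2·√0.25) = 1.1052, d = 1/u = 0.9048
Per-period rate: rΔt = 0.09·0.25 = 0.0225, so R = e^0.0225 = 1.0228
Risk-neutral probability p = (e^0.0225 − 0.9048)/(1.1052 − 0.9048) = 0.1179/0.2003 = 0.5886
Terminal stock prices: S_uu = 67.18, S_ud = 55, S_dd = 45.03
Terminal payoffs (S − K): max(0.1772, 0) = 0.1772, max(-12, 0) = 0, max(-21.97, 0) = 0
Node u (S = 60.78): V_u = e^(−0.0225)·[0.5886·0.1772 + 0.4114·0.0000] = 0.1020
Node d (S = 49.77): V_d = e^(−0.0225)·[0.5886·0.0000 + 0.4114·0.0000] = 0.0000
Node 0 (S = 55): V_0 = e^(−0.0225)·[0.5886·0.1020 + 0.4114·0.0000] = 0.0587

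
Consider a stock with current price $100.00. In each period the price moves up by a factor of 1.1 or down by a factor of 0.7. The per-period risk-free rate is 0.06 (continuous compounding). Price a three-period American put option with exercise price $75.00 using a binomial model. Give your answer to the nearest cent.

Risk-neutral probability p = (e^0.06 − 0.7)/(1.1 − 0.7) = 0.3618/0.4000 = 0.9046
Terminal stock prices: S_uuu = 133.1, S_uud = 84.7, S_udd = 53.9, S_ddd = 34.3
Terminal payoffs (K − S): max(-58.1, 0) = 0, max(-9.7, 0) = 0, max(21.1, 0) = 21.1, max(40.7, 0) = 40.7
Node uu (S = 121): continuation = e^(−0.06)·[0.9046·0.0000 + 0.0954·0.0000] = 0.0000; exercise value = 0.0000 ≤ continuation, so V_uu = 0.0000
Node ud (S = 77): continuation = e^(−0.06)·[0.9046·0.0000 + 0.0954·21.1000] = 1.8959; exercise value = 0.0000 ≤ continuation, so V_ud = 1.8959
Node dd (S = 49): continuation = e^(−0.06)·[0.9046·21.1000 + 0.0954·40.7000] = 21.6323; exercise value = 26.0000 > continuation, so V_dd = 26.0000 (exercise)
Node u (S = 110): continuation = e^(−0.06)·[0.9046·0.0000 + 0.0954·1.8959] = 0.1704; exercise value = 0.0000 ≤ continuation, so V_u = 0.1704
Node d (S = 70): continuation = e^(−0.06)·[0.9046·1.8959 + 0.0954·26.0000] = 3.9513; exercise value = 5.0000 > continuation, so V_d = 5.0000 (exercise)
Node 0 (S = 100): continuation = e^(−0.06)·[0.9046·0.1704 + 0.0954·5.0000] = 0.5944; exercise value = 0.0000 ≤ continuation, so V_0 = 0.5944

$0.59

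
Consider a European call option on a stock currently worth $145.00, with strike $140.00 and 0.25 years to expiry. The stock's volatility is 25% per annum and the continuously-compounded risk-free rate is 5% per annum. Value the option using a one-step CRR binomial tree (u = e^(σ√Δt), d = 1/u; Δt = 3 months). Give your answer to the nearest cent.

$12.46

CRR parameters: u = e^(σ√Δt) = e^(0.25·√0.25) = 1.1331, d = 1/u = 0.8825
Per-period rate: rΔt = 0.05·0.25 = 0.0125, so R = e^0.0125 = 1.0126
Risk-neutral probability p = (e^0.0125 − 0.8825)/(1.1331 − 0.8825) = 0.1301/0.2507 = 0.5190
Terminal stock prices: S_u = 164.3, S_d = 128
Terminal payoffs (S − K): max(24.31, 0) = 24.31, max(-12.04, 0) = 0
Node 0 (S = 145): V_0 = e^(−0.0125)·[0.5190·24.3065 + 0.4810·0.0000] = 12.4577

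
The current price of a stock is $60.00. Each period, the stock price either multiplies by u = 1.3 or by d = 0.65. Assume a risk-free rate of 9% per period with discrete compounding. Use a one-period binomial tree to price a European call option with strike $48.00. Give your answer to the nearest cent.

Risk-neutral probability p = (1 + 0.09 − 0.65)/(1.3 − 0.65) = 0.4400/0.6500 = 0.6769
Terminal stock prices: S_u = 78, S_d = 39
Terminal payoffs (S − K): max(30, 0) = 30, max(-9, 0) = 0
Node 0 (S = 60): V_0 = 1/1.09·[0.6769·30.0000 + 0.3231·0.0000] = 18.6309

$18.63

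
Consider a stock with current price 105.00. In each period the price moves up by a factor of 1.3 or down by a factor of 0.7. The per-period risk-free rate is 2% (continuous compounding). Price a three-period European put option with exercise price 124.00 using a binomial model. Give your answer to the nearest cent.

27.13

Risk-neutral probability p = (e^0.02 − 0.7)/(1.3 − 0.7) = 0.3202/0.6000 = 0.5337
Terminal stock prices: S_uuu = 230.7, S_uud = 124.2, S_udd = 66.88, S_ddd = 36.01
Terminal payoffs (K − S): max(-106.7, 0) = 0, max(-0.215, 0) = 0, max(57.12, 0) = 57.12, max(87.99, 0) = 87.99
Node uu (S = 177.5): V_uu = e^(−0.02)·[0.5337·0.0000 + 0.4663·0.0000] = 0.0000
Node ud (S = 95.55): V_ud = e^(−0.02)·[0.5337·0.0000 + 0.4663·57.1150] = 26.1071
Node dd (S = 51.45): V_dd = e^(−0.02)·[0.5337·57.1150 + 0.4663·87.9850] = 70.0946
Node u (S = 136.5): V_u = e^(−0.02)·[0.5337·0.0000 + 0.4663·26.1071] = 11.9335
Node d (S = 73.5): V_d = e^(−0.02)·[0.5337·26.1071 + 0.4663·70.0946] = 45.6967
Node 0 (S = 105): V_0 = e^(−0.02)·[0.5337·11.9335 + 0.4663·45.6967] = 27.1303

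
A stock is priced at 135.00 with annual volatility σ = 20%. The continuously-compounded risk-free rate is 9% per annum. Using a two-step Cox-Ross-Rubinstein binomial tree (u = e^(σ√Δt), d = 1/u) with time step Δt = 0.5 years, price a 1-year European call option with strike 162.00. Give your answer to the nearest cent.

CRR parameters: u = e^(σ√Δt) = e^(0.2·√0.5) = 1.1519, d = 1/u = 0.8681
Per-period rate: rΔt = 0.09·0.5 = 0.045, so R = e^0.045 = 1.0460
Risk-neutral probability p = (e^0.045 − 0.8681)/(1.1519 − 0.8681) = 0.1779/0.2838 = 0.6269
Terminal stock prices: S_uu = 179.1, S_ud = 135, S_dd = 101.7
Terminal payoffs (S − K): max(17.13, 0) = 17.13, max(-27, 0) = 0, max(-60.26, 0) = 0
Node u (S = 155.5): V_u = e^(−0.045)·[0.6269·17.1310 + 0.3731·0.0000] = 10.2668
Node d (S = 117.2): V_d = e^(−0.045)·[0.6269·0.0000 + 0.3731·0.0000] = 0.0000
Node 0 (S = 135): V_0 = e^(−0.045)·[0.6269·10.2668 + 0.3731·0.0000] = 6.1530

6.15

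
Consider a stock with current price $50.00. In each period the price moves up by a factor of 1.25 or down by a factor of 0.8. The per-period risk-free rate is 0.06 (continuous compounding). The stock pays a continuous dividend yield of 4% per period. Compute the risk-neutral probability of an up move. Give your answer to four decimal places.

Per-period risk-free factor R = e^0.06 = 1.0618; dividend-adjusted growth = e^(0.06−0.04) = 1.0202.
Risk-neutral probability p = (1.0202 − 0.8)/(1.25 − 0.8) = 0.2202/0.4500 = 0.4893

p = 0.4893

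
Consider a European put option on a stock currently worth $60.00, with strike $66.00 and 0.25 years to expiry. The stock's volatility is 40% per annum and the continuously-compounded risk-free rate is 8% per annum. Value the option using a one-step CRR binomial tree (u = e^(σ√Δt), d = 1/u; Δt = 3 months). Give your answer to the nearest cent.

CRR parameters: u = e^(σ√Δt) = e^(0.4·√0.25) = 1.2214, d = 1/u = 0.8187
Per-period rate: rΔt = 0.08·0.25 = 0.02, so R = e^0.02 = 1.0202
Risk-neutral probability p = (e^0.02 − 0.8187)/(1.2214 − 0.8187) = 0.2015/0.4027 = 0.5003
Terminal stock prices: S_u = 73.28, S_d = 49.12
Terminal payoffs (K − S): max(-7.284, 0) = 0, max(16.88, 0) = 16.88
Node 0 (S = 60): V_0 = e^(−0.02)·[0.5003·0.0000 + 0.4997·16.8762] = 8.2655

$8.27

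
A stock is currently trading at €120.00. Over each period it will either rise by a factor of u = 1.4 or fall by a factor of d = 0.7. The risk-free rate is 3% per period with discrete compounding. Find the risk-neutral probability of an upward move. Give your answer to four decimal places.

Risk-neutral probability p = (1 + 0.03 − 0.7)/(1.4 − 0.7) = 0.3300/0.7000 = 0.4714

p = 0.4714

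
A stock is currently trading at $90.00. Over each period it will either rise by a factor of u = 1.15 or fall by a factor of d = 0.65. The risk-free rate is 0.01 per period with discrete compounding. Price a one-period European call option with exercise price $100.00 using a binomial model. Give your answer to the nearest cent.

Risk-neutral probability p = (1 + 0.01 − 0.65)/(1.15 − 0.65) = 0.3600/0.5000 = 0.7200
Terminal stock prices: S_u = 103.5, S_d = 58.5
Terminal payoffs (S − K): max(3.5, 0) = 3.5, max(-41.5, 0) = 0
Node 0 (S = 90): V_0 = 1/1.01·[0.7200·3.5000 + 0.2800·0.0000] = 2.4950

$2.50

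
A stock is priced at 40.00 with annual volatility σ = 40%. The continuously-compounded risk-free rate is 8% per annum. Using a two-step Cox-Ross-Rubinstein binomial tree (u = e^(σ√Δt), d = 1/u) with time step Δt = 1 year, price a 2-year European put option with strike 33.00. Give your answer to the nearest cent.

CRR parameters: u = e^(σ√Δt) = e^(0.4·√1) = 1.4918, d = 1/u = 0.6703
Per-period rate: rΔt = 0.08·1 = 0.08, so R = e^0.08 = 1.0833
Risk-neutral probability p = (e^0.08 − 0.6703)/(1.4918 − 0.6703) = 0.4130/0.8215 = 0.5027
Terminal stock prices: S_uu = 89.02, S_ud = 40, S_dd = 17.97
Terminal payoffs (K − S): max(-56.02, 0) = 0, max(-7, 0) = 0, max(15.03, 0) = 15.03
Node u (S = 59.67): V_u = e^(−0.08)·[0.5027·0.0000 + 0.4973·0.0000] = 0.0000
Node d (S = 26.81): V_d = e^(−0.08)·[0.5027·0.0000 + 0.4973·15.0268] = 6.8984
Node 0 (S = 40): V_0 = e^(−0.08)·[0.5027·0.0000 + 0.4973·6.8984] = 3.1668

3.17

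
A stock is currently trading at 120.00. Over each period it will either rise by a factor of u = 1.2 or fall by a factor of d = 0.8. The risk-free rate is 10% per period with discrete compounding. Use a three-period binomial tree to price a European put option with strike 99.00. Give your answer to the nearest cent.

Risk-neutral probability p = (1 + 0.1 − 0.8)/(1.2 − 0.8) = 0.3000/0.4000 = 0.7500
Terminal stock prices: S_uuu = 207.4, S_uud = 138.2, S_udd = 92.16, S_ddd = 61.44
Terminal payoffs (K − S): max(-108.4, 0) = 0, max(-39.24, 0) = 0, max(6.84, 0) = 6.84, max(37.56, 0) = 37.56
Node uu (S = 172.8): V_uu = 1/1.1·[0.7500·0.0000 + 0.2500·0.0000] = 0.0000
Node ud (S = 115.2): V_ud = 1/1.1·[0.7500·0.0000 + 0.2500·6.8400] = 1.5545
Node dd (S = 76.8): V_dd = 1/1.1·[0.7500·6.8400 + 0.2500·37.5600] = 13.2000
Node u (S = 144): V_u = 1/1.1·[0.7500·0.0000 + 0.2500·1.5545] = 0.3533
Node d (S = 96): V_d = 1/1.1·[0.7500·1.5545 + 0.2500·13.2000] = 4.0599
Node 0 (S = 120): V_0 = 1/1.1·[0.7500·0.3533 + 0.2500·4.0599] = 1.1636

1.16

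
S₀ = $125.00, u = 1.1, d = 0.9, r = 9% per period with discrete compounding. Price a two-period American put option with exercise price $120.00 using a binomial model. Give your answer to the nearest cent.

$0.34

Risk-neutral probability p = (1 + 0.09 − 0.9)/(1.1 − 0.9) = 0.1900/0.2000 = 0.9500
Terminal stock prices: S_uu = 151.3, S_ud = 123.8, S_dd = 101.2
Terminal payoffs (K − S): max(-31.25, 0) = 0, max(-3.75, 0) = 0, max(18.75, 0) = 18.75
Node u (S = 137.5): continuation = 1/1.09·[0.9500·0.0000 + 0.0500·0.0000] = 0.0000; exercise value = 0.0000 ≤ continuation, so V_u = 0.0000
Node d (S = 112.5): continuation = 1/1.09·[0.9500·0.0000 + 0.0500·18.7500] = 0.8601; exercise value = 7.5000 > continuation, so V_d = 7.5000 (exercise)
Node 0 (S = 125): continuation = 1/1.09·[0.9500·0.0000 + 0.0500·7.5000] = 0.3440; exercise value = 0.0000 ≤ continuation, so V_0 = 0.3440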